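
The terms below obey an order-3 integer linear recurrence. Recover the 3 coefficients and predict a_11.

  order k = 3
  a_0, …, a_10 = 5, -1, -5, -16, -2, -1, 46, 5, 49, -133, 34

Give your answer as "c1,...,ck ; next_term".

0,1,-3 ; -280

  a_3 = 0·-5 + 1·-1 + -3·5 = -16
  a_4 = 0·-16 + 1·-5 + -3·-1 = -2
  a_5 = 0·-2 + 1·-16 + -3·-5 = -1
  a_6 = 0·-1 + 1·-2 + -3·-16 = 46
  a_7 = 0·46 + 1·-1 + -3·-2 = 5
  a_8 = 0·5 + 1·46 + -3·-1 = 49
  a_9 = 0·49 + 1·5 + -3·46 = -133
  a_10 = 0·-133 + 1·49 + -3·5 = 34
  a_11 = 0·34 + 1·-133 + -3·49 = -280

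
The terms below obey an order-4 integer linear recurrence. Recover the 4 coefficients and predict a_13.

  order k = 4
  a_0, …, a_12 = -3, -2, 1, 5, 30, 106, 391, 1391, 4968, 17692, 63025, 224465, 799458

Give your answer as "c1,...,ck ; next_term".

3,3,-3,-2 ; 2847310

  a_4 = 3·5 + 3·1 + -3·-2 + -2·-3 = 30
  a_5 = 3·30 + 3·5 + -3·1 + -2·-2 = 106
  a_6 = 3·106 + 3·30 + -3·5 + -2·1 = 391
  a_7 = 3·391 + 3·106 + -3·30 + -2·5 = 1391
  a_8 = 3·1391 + 3·391 + -3·106 + -2·30 = 4968
  a_9 = 3·4968 + 3·1391 + -3·391 + -2·106 = 17692
  a_10 = 3·17692 + 3·4968 + -3·1391 + -2·391 = 63025
  a_11 = 3·63025 + 3·17692 + -3·4968 + -2·1391 = 224465
  a_12 = 3·224465 + 3·63025 + -3·17692 + -2·4968 = 799458
  a_13 = 3·799458 + 3·224465 + -3·63025 + -2·17692 = 2847310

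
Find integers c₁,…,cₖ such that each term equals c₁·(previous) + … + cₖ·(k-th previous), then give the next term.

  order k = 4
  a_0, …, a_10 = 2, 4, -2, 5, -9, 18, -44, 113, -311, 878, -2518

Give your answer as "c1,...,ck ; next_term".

  a_4 = -3·5 + 1·-2 + 3·4 + -2·2 = -9
  a_5 = -3·-9 + 1·5 + 3·-2 + -2·4 = 18
  a_6 = -3·18 + 1·-9 + 3·5 + -2·-2 = -44
  a_7 = -3·-44 + 1·18 + 3·-9 + -2·5 = 113
  a_8 = -3·113 + 1·-44 + 3·18 + -2·-9 = -311
  a_9 = -3·-311 + 1·113 + 3·-44 + -2·18 = 878
  a_10 = -3·878 + 1·-311 + 3·113 + -2·-44 = -2518
  a_11 = -3·-2518 + 1·878 + 3·-311 + -2·113 = 7273

-3,1,3,-2 ; 7273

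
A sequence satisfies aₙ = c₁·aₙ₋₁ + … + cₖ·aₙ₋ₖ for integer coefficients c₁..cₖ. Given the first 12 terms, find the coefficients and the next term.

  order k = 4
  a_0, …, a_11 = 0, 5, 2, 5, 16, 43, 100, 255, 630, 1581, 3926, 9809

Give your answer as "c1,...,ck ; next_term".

1,3,1,2 ; 24428

  a_4 = 1·5 + 3·2 + 1·5 + 2·0 = 16
  a_5 = 1·16 + 3·5 + 1·2 + 2·5 = 43
  a_6 = 1·43 + 3·16 + 1·5 + 2·2 = 100
  a_7 = 1·100 + 3·43 + 1·16 + 2·5 = 255
  a_8 = 1·255 + 3·100 + 1·43 + 2·16 = 630
  a_9 = 1·630 + 3·255 + 1·100 + 2·43 = 1581
  a_10 = 1·1581 + 3·630 + 1·255 + 2·100 = 3926
  a_11 = 1·3926 + 3·1581 + 1·630 + 2·255 = 9809
  a_12 = 1·9809 + 3·3926 + 1·1581 + 2·630 = 24428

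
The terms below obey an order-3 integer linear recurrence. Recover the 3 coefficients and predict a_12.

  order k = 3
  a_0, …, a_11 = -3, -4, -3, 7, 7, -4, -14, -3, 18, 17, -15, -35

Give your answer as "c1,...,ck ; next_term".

  a_3 = 0·-3 + -1·-4 + -1·-3 = 7
  a_4 = 0·7 + -1·-3 + -1·-4 = 7
  a_5 = 0·7 + -1·7 + -1·-3 = -4
  a_6 = 0·-4 + -1·7 + -1·7 = -14
  a_7 = 0·-14 + -1·-4 + -1·7 = -3
  a_8 = 0·-3 + -1·-14 + -1·-4 = 18
  a_9 = 0·18 + -1·-3 + -1·-14 = 17
  a_10 = 0·17 + -1·18 + -1·-3 = -15
  a_11 = 0·-15 + -1·17 + -1·18 = -35
  a_12 = 0·-35 + -1·-15 + -1·17 = -2

0,-1,-1 ; -2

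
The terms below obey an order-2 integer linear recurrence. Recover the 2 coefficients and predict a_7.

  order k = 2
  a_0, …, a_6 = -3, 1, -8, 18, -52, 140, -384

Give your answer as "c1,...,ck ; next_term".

-2,2 ; 1048

  a_2 = -2·1 + 2·-3 = -8
  a_3 = -2·-8 + 2·1 = 18
  a_4 = -2·18 + 2·-8 = -52
  a_5 = -2·-52 + 2·18 = 140
  a_6 = -2·140 + 2·-52 = -384
  a_7 = -2·-384 + 2·140 = 1048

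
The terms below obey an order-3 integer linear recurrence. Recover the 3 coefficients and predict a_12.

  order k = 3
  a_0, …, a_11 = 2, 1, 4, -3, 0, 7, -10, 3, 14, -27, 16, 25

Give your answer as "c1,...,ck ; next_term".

  a_3 = -1·4 + -1·1 + 1·2 = -3
  a_4 = -1·-3 + -1·4 + 1·1 = 0
  a_5 = -1·0 + -1·-3 + 1·4 = 7
  a_6 = -1·7 + -1·0 + 1·-3 = -10
  a_7 = -1·-10 + -1·7 + 1·0 = 3
  a_8 = -1·3 + -1·-10 + 1·7 = 14
  a_9 = -1·14 + -1·3 + 1·-10 = -27
  a_10 = -1·-27 + -1·14 + 1·3 = 16
  a_11 = -1·16 + -1·-27 + 1·14 = 25
  a_12 = -1·25 + -1·16 + 1·-27 = -68

-1,-1,1 ; -68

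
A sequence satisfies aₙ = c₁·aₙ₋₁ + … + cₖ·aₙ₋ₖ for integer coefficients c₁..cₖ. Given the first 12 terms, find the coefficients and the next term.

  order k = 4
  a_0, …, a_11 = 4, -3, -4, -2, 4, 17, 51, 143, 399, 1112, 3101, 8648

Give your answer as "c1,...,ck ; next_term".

3,0,-2,1 ; 24119

  a_4 = 3·-2 + 0·-4 + -2·-3 + 1·4 = 4
  a_5 = 3·4 + 0·-2 + -2·-4 + 1·-3 = 17
  a_6 = 3·17 + 0·4 + -2·-2 + 1·-4 = 51
  a_7 = 3·51 + 0·17 + -2·4 + 1·-2 = 143
  a_8 = 3·143 + 0·51 + -2·17 + 1·4 = 399
  a_9 = 3·399 + 0·143 + -2·51 + 1·17 = 1112
  a_10 = 3·1112 + 0·399 + -2·143 + 1·51 = 3101
  a_11 = 3·3101 + 0·1112 + -2·399 + 1·143 = 8648
  a_12 = 3·8648 + 0·3101 + -2·1112 + 1·399 = 24119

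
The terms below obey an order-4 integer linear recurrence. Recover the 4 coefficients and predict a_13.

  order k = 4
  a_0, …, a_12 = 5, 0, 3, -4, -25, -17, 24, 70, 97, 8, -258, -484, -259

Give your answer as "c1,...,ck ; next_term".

  a_4 = 1·-4 + -2·3 + 0·0 + -3·5 = -25
  a_5 = 1·-25 + -2·-4 + 0·3 + -3·0 = -17
  a_6 = 1·-17 + -2·-25 + 0·-4 + -3·3 = 24
  a_7 = 1·24 + -2·-17 + 0·-25 + -3·-4 = 70
  a_8 = 1·70 + -2·24 + 0·-17 + -3·-25 = 97
  a_9 = 1·97 + -2·70 + 0·24 + -3·-17 = 8
  a_10 = 1·8 + -2·97 + 0·70 + -3·24 = -258
  a_11 = 1·-258 + -2·8 + 0·97 + -3·70 = -484
  a_12 = 1·-484 + -2·-258 + 0·8 + -3·97 = -259
  a_13 = 1·-259 + -2·-484 + 0·-258 + -3·8 = 685

1,-2,0,-3 ; 685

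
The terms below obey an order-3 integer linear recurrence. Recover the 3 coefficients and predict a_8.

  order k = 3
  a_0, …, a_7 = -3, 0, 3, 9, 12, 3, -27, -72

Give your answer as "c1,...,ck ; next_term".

  a_3 = 2·3 + -2·0 + -1·-3 = 9
  a_4 = 2·9 + -2·3 + -1·0 = 12
  a_5 = 2·12 + -2·9 + -1·3 = 3
  a_6 = 2·3 + -2·12 + -1·9 = -27
  a_7 = 2·-27 + -2·3 + -1·12 = -72
  a_8 = 2·-72 + -2·-27 + -1·3 = -93

2,-2,-1 ; -93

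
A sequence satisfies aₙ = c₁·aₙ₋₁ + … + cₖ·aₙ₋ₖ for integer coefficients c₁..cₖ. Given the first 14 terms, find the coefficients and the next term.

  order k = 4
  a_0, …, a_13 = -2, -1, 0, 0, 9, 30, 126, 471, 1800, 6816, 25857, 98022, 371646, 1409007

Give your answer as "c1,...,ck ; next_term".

3,4,-3,-3 ; 5341968

  a_4 = 3·0 + 4·0 + -3·-1 + -3·-2 = 9
  a_5 = 3·9 + 4·0 + -3·0 + -3·-1 = 30
  a_6 = 3·30 + 4·9 + -3·0 + -3·0 = 126
  a_7 = 3·126 + 4·30 + -3·9 + -3·0 = 471
  a_8 = 3·471 + 4·126 + -3·30 + -3·9 = 1800
  a_9 = 3·1800 + 4·471 + -3·126 + -3·30 = 6816
  a_10 = 3·6816 + 4·1800 + -3·471 + -3·126 = 25857
  a_11 = 3·25857 + 4·6816 + -3·1800 + -3·471 = 98022
  a_12 = 3·98022 + 4·25857 + -3·6816 + -3·1800 = 371646
  a_13 = 3·371646 + 4·98022 + -3·25857 + -3·6816 = 1409007
  a_14 = 3·1409007 + 4·371646 + -3·98022 + -3·25857 = 5341968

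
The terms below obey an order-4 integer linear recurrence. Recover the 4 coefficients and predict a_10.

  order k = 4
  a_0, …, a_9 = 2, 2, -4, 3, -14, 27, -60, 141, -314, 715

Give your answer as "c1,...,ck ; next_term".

  a_4 = -2·3 + 1·-4 + 0·2 + -2·2 = -14
  a_5 = -2·-14 + 1·3 + 0·-4 + -2·2 = 27
  a_6 = -2·27 + 1·-14 + 0·3 + -2·-4 = -60
  a_7 = -2·-60 + 1·27 + 0·-14 + -2·3 = 141
  a_8 = -2·141 + 1·-60 + 0·27 + -2·-14 = -314
  a_9 = -2·-314 + 1·141 + 0·-60 + -2·27 = 715
  a_10 = -2·715 + 1·-314 + 0·141 + -2·-60 = -1624

-2,1,0,-2 ; -1624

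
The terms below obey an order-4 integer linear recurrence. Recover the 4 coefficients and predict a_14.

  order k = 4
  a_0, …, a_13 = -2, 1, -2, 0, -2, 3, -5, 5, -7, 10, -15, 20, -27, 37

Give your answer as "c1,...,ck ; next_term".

  a_4 = -1·0 + 0·-2 + 0·1 + 1·-2 = -2
  a_5 = -1·-2 + 0·0 + 0·-2 + 1·1 = 3
  a_6 = -1·3 + 0·-2 + 0·0 + 1·-2 = -5
  a_7 = -1·-5 + 0·3 + 0·-2 + 1·0 = 5
  a_8 = -1·5 + 0·-5 + 0·3 + 1·-2 = -7
  a_9 = -1·-7 + 0·5 + 0·-5 + 1·3 = 10
  a_10 = -1·10 + 0·-7 + 0·5 + 1·-5 = -15
  a_11 = -1·-15 + 0·10 + 0·-7 + 1·5 = 20
  a_12 = -1·20 + 0·-15 + 0·10 + 1·-7 = -27
  a_13 = -1·-27 + 0·20 + 0·-15 + 1·10 = 37
  a_14 = -1·37 + 0·-27 + 0·20 + 1·-15 = -52

-1,0,0,1 ; -52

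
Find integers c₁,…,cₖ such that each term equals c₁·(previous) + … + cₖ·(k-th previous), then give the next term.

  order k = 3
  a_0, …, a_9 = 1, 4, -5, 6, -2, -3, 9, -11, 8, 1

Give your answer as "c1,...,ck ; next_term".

  a_3 = -1·-5 + 0·4 + 1·1 = 6
  a_4 = -1·6 + 0·-5 + 1·4 = -2
  a_5 = -1·-2 + 0·6 + 1·-5 = -3
  a_6 = -1·-3 + 0·-2 + 1·6 = 9
  a_7 = -1·9 + 0·-3 + 1·-2 = -11
  a_8 = -1·-11 + 0·9 + 1·-3 = 8
  a_9 = -1·8 + 0·-11 + 1·9 = 1
  a_10 = -1·1 + 0·8 + 1·-11 = -12

-1,0,1 ; -12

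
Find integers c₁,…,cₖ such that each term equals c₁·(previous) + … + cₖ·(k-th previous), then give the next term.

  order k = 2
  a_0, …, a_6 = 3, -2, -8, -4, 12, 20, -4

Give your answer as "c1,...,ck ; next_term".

1,-2 ; -44

  a_2 = 1·-2 + -2·3 = -8
  a_3 = 1·-8 + -2·-2 = -4
  a_4 = 1·-4 + -2·-8 = 12
  a_5 = 1·12 + -2·-4 = 20
  a_6 = 1·20 + -2·12 = -4
  a_7 = 1·-4 + -2·20 = -44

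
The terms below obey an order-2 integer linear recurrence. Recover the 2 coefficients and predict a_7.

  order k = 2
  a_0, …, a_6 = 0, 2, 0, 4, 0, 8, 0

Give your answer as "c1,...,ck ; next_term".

0,2 ; 16

  a_2 = 0·2 + 2·0 = 0
  a_3 = 0·0 + 2·2 = 4
  a_4 = 0·4 + 2·0 = 0
  a_5 = 0·0 + 2·4 = 8
  a_6 = 0·8 + 2·0 = 0
  a_7 = 0·0 + 2·8 = 16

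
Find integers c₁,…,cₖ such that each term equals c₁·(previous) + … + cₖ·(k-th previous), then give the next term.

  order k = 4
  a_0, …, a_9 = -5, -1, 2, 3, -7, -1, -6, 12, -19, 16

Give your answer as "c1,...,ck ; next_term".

0,1,-1,2 ; -43

  a_4 = 0·3 + 1·2 + -1·-1 + 2·-5 = -7
  a_5 = 0·-7 + 1·3 + -1·2 + 2·-1 = -1
  a_6 = 0·-1 + 1·-7 + -1·3 + 2·2 = -6
  a_7 = 0·-6 + 1·-1 + -1·-7 + 2·3 = 12
  a_8 = 0·12 + 1·-6 + -1·-1 + 2·-7 = -19
  a_9 = 0·-19 + 1·12 + -1·-6 + 2·-1 = 16
  a_10 = 0·16 + 1·-19 + -1·12 + 2·-6 = -43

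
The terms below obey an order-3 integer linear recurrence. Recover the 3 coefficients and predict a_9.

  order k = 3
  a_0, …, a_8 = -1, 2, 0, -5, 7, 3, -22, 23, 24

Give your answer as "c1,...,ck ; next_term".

  a_3 = -1·0 + -2·2 + 1·-1 = -5
  a_4 = -1·-5 + -2·0 + 1·2 = 7
  a_5 = -1·7 + -2·-5 + 1·0 = 3
  a_6 = -1·3 + -2·7 + 1·-5 = -22
  a_7 = -1·-22 + -2·3 + 1·7 = 23
  a_8 = -1·23 + -2·-22 + 1·3 = 24
  a_9 = -1·24 + -2·23 + 1·-22 = -92

-1,-2,1 ; -92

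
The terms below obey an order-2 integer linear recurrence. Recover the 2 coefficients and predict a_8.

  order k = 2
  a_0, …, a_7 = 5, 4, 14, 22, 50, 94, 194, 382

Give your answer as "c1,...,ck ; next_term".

  a_2 = 1·4 + 2·5 = 14
  a_3 = 1·14 + 2·4 = 22
  a_4 = 1·22 + 2·14 = 50
  a_5 = 1·50 + 2·22 = 94
  a_6 = 1·94 + 2·50 = 194
  a_7 = 1·194 + 2·94 = 382
  a_8 = 1·382 + 2·194 = 770

1,2 ; 770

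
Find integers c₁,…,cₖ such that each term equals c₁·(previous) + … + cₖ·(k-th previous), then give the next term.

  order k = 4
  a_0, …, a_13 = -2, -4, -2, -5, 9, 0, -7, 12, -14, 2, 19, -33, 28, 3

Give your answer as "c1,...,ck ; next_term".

  a_4 = -1·-5 + -1·-2 + 0·-4 + -1·-2 = 9
  a_5 = -1·9 + -1·-5 + 0·-2 + -1·-4 = 0
  a_6 = -1·0 + -1·9 + 0·-5 + -1·-2 = -7
  a_7 = -1·-7 + -1·0 + 0·9 + -1·-5 = 12
  a_8 = -1·12 + -1·-7 + 0·0 + -1·9 = -14
  a_9 = -1·-14 + -1·12 + 0·-7 + -1·0 = 2
  a_10 = -1·2 + -1·-14 + 0·12 + -1·-7 = 19
  a_11 = -1·19 + -1·2 + 0·-14 + -1·12 = -33
  a_12 = -1·-33 + -1·19 + 0·2 + -1·-14 = 28
  a_13 = -1·28 + -1·-33 + 0·19 + -1·2 = 3
  a_14 = -1·3 + -1·28 + 0·-33 + -1·19 = -50

-1,-1,0,-1 ; -50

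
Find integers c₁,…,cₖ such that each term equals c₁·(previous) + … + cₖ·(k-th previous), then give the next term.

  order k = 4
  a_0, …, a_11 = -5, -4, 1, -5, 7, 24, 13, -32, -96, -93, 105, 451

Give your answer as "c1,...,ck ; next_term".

  a_4 = 1·-5 + -2·1 + -1·-4 + -2·-5 = 7
  a_5 = 1·7 + -2·-5 + -1·1 + -2·-4 = 24
  a_6 = 1·24 + -2·7 + -1·-5 + -2·1 = 13
  a_7 = 1·13 + -2·24 + -1·7 + -2·-5 = -32
  a_8 = 1·-32 + -2·13 + -1·24 + -2·7 = -96
  a_9 = 1·-96 + -2·-32 + -1·13 + -2·24 = -93
  a_10 = 1·-93 + -2·-96 + -1·-32 + -2·13 = 105
  a_11 = 1·105 + -2·-93 + -1·-96 + -2·-32 = 451
  a_12 = 1·451 + -2·105 + -1·-93 + -2·-96 = 526

1,-2,-1,-2 ; 526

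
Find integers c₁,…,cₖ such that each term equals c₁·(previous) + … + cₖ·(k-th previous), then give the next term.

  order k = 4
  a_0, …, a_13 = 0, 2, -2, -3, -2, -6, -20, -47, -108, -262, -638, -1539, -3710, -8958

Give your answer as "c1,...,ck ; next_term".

  a_4 = 2·-3 + 0·-2 + 2·2 + 1·0 = -2
  a_5 = 2·-2 + 0·-3 + 2·-2 + 1·2 = -6
  a_6 = 2·-6 + 0·-2 + 2·-3 + 1·-2 = -20
  a_7 = 2·-20 + 0·-6 + 2·-2 + 1·-3 = -47
  a_8 = 2·-47 + 0·-20 + 2·-6 + 1·-2 = -108
  a_9 = 2·-108 + 0·-47 + 2·-20 + 1·-6 = -262
  a_10 = 2·-262 + 0·-108 + 2·-47 + 1·-20 = -638
  a_11 = 2·-638 + 0·-262 + 2·-108 + 1·-47 = -1539
  a_12 = 2·-1539 + 0·-638 + 2·-262 + 1·-108 = -3710
  a_13 = 2·-3710 + 0·-1539 + 2·-638 + 1·-262 = -8958
  a_14 = 2·-8958 + 0·-3710 + 2·-1539 + 1·-638 = -21632

2,0,2,1 ; -21632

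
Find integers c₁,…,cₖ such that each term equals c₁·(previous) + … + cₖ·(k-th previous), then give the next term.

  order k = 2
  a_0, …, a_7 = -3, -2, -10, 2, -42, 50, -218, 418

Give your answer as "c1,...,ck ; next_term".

-1,4 ; -1290

  a_2 = -1·-2 + 4·-3 = -10
  a_3 = -1·-10 + 4·-2 = 2
  a_4 = -1·2 + 4·-10 = -42
  a_5 = -1·-42 + 4·2 = 50
  a_6 = -1·50 + 4·-42 = -218
  a_7 = -1·-218 + 4·50 = 418
  a_8 = -1·418 + 4·-218 = -1290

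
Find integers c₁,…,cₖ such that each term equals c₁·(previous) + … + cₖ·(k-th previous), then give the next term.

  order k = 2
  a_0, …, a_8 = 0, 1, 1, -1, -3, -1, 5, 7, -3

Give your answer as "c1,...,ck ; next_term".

1,-2 ; -17

  a_2 = 1·1 + -2·0 = 1
  a_3 = 1·1 + -2·1 = -1
  a_4 = 1·-1 + -2·1 = -3
  a_5 = 1·-3 + -2·-1 = -1
  a_6 = 1·-1 + -2·-3 = 5
  a_7 = 1·5 + -2·-1 = 7
  a_8 = 1·7 + -2·5 = -3
  a_9 = 1·-3 + -2·7 = -17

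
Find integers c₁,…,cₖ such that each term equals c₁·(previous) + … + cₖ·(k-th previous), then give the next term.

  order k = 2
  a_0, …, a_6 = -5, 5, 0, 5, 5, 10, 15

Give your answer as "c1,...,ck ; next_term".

  a_2 = 1·5 + 1·-5 = 0
  a_3 = 1·0 + 1·5 = 5
  a_4 = 1·5 + 1·0 = 5
  a_5 = 1·5 + 1·5 = 10
  a_6 = 1·10 + 1·5 = 15
  a_7 = 1·15 + 1·10 = 25

1,1 ; 25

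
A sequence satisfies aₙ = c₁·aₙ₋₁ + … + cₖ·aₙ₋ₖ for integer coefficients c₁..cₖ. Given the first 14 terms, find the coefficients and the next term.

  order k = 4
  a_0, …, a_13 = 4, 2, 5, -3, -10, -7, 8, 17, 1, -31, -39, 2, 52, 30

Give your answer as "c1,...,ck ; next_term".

  a_4 = 2·-3 + -2·5 + 1·2 + 1·4 = -10
  a_5 = 2·-10 + -2·-3 + 1·5 + 1·2 = -7
  a_6 = 2·-7 + -2·-10 + 1·-3 + 1·5 = 8
  a_7 = 2·8 + -2·-7 + 1·-10 + 1·-3 = 17
  a_8 = 2·17 + -2·8 + 1·-7 + 1·-10 = 1
  a_9 = 2·1 + -2·17 + 1·8 + 1·-7 = -31
  a_10 = 2·-31 + -2·1 + 1·17 + 1·8 = -39
  a_11 = 2·-39 + -2·-31 + 1·1 + 1·17 = 2
  a_12 = 2·2 + -2·-39 + 1·-31 + 1·1 = 52
  a_13 = 2·52 + -2·2 + 1·-39 + 1·-31 = 30
  a_14 = 2·30 + -2·52 + 1·2 + 1·-39 = -81

2,-2,1,1 ; -81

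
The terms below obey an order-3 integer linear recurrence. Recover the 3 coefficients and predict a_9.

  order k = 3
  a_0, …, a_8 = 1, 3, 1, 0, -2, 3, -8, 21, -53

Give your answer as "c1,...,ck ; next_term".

-2,1,-1 ; 135

  a_3 = -2·1 + 1·3 + -1·1 = 0
  a_4 = -2·0 + 1·1 + -1·3 = -2
  a_5 = -2·-2 + 1·0 + -1·1 = 3
  a_6 = -2·3 + 1·-2 + -1·0 = -8
  a_7 = -2·-8 + 1·3 + -1·-2 = 21
  a_8 = -2·21 + 1·-8 + -1·3 = -53
  a_9 = -2·-53 + 1·21 + -1·-8 = 135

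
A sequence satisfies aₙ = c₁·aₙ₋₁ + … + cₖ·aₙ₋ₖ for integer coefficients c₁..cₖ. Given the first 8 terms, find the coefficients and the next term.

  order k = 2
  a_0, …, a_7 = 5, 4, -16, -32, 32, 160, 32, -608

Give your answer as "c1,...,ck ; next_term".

1,-4 ; -736

  a_2 = 1·4 + -4·5 = -16
  a_3 = 1·-16 + -4·4 = -32
  a_4 = 1·-32 + -4·-16 = 32
  a_5 = 1·32 + -4·-32 = 160
  a_6 = 1·160 + -4·32 = 32
  a_7 = 1·32 + -4·160 = -608
  a_8 = 1·-608 + -4·32 = -736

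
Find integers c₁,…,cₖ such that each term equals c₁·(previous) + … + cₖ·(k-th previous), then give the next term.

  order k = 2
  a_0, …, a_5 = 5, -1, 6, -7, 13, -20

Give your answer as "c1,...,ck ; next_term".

  a_2 = -1·-1 + 1·5 = 6
  a_3 = -1·6 + 1·-1 = -7
  a_4 = -1·-7 + 1·6 = 13
  a_5 = -1·13 + 1·-7 = -20
  a_6 = -1·-20 + 1·13 = 33

-1,1 ; 33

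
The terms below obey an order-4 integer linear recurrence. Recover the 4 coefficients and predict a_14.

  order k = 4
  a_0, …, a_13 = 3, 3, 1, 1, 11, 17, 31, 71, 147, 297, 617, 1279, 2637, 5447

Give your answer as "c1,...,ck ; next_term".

  a_4 = 1·1 + 1·1 + 2·3 + 1·3 = 11
  a_5 = 1·11 + 1·1 + 2·1 + 1·3 = 17
  a_6 = 1·17 + 1·11 + 2·1 + 1·1 = 31
  a_7 = 1·31 + 1·17 + 2·11 + 1·1 = 71
  a_8 = 1·71 + 1·31 + 2·17 + 1·11 = 147
  a_9 = 1·147 + 1·71 + 2·31 + 1·17 = 297
  a_10 = 1·297 + 1·147 + 2·71 + 1·31 = 617
  a_11 = 1·617 + 1·297 + 2·147 + 1·71 = 1279
  a_12 = 1·1279 + 1·617 + 2·297 + 1·147 = 2637
  a_13 = 1·2637 + 1·1279 + 2·617 + 1·297 = 5447
  a_14 = 1·5447 + 1·2637 + 2·1279 + 1·617 = 11259

1,1,2,1 ; 11259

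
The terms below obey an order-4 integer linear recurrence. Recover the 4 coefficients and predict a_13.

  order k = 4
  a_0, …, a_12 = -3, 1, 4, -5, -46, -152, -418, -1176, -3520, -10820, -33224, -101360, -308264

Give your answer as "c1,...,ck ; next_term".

  a_4 = 4·-5 + -4·4 + 2·1 + 4·-3 = -46
  a_5 = 4·-46 + -4·-5 + 2·4 + 4·1 = -152
  a_6 = 4·-152 + -4·-46 + 2·-5 + 4·4 = -418
  a_7 = 4·-418 + -4·-152 + 2·-46 + 4·-5 = -1176
  a_8 = 4·-1176 + -4·-418 + 2·-152 + 4·-46 = -3520
  a_9 = 4·-3520 + -4·-1176 + 2·-418 + 4·-152 = -10820
  a_10 = 4·-10820 + -4·-3520 + 2·-1176 + 4·-418 = -33224
  a_11 = 4·-33224 + -4·-10820 + 2·-3520 + 4·-1176 = -101360
  a_12 = 4·-101360 + -4·-33224 + 2·-10820 + 4·-3520 = -308264
  a_13 = 4·-308264 + -4·-101360 + 2·-33224 + 4·-10820 = -937344

4,-4,2,4 ; -937344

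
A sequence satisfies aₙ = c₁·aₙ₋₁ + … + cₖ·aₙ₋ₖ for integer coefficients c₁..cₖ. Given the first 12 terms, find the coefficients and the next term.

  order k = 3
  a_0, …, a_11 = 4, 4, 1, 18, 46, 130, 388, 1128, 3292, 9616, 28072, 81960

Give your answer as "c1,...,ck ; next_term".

2,2,2 ; 239296

  a_3 = 2·1 + 2·4 + 2·4 = 18
  a_4 = 2·18 + 2·1 + 2·4 = 46
  a_5 = 2·46 + 2·18 + 2·1 = 130
  a_6 = 2·130 + 2·46 + 2·18 = 388
  a_7 = 2·388 + 2·130 + 2·46 = 1128
  a_8 = 2·1128 + 2·388 + 2·130 = 3292
  a_9 = 2·3292 + 2·1128 + 2·388 = 9616
  a_10 = 2·9616 + 2·3292 + 2·1128 = 28072
  a_11 = 2·28072 + 2·9616 + 2·3292 = 81960
  a_12 = 2·81960 + 2·28072 + 2·9616 = 239296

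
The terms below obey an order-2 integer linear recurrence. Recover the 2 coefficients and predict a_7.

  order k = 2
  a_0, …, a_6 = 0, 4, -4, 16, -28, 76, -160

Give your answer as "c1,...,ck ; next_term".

-1,3 ; 388

  a_2 = -1·4 + 3·0 = -4
  a_3 = -1·-4 + 3·4 = 16
  a_4 = -1·16 + 3·-4 = -28
  a_5 = -1·-28 + 3·16 = 76
  a_6 = -1·76 + 3·-28 = -160
  a_7 = -1·-160 + 3·76 = 388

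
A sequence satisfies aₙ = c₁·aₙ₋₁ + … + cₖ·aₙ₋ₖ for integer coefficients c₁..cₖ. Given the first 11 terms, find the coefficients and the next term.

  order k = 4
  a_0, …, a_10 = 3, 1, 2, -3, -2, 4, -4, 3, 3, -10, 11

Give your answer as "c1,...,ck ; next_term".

-1,-1,0,-1 ; -4

  a_4 = -1·-3 + -1·2 + 0·1 + -1·3 = -2
  a_5 = -1·-2 + -1·-3 + 0·2 + -1·1 = 4
  a_6 = -1·4 + -1·-2 + 0·-3 + -1·2 = -4
  a_7 = -1·-4 + -1·4 + 0·-2 + -1·-3 = 3
  a_8 = -1·3 + -1·-4 + 0·4 + -1·-2 = 3
  a_9 = -1·3 + -1·3 + 0·-4 + -1·4 = -10
  a_10 = -1·-10 + -1·3 + 0·3 + -1·-4 = 11
  a_11 = -1·11 + -1·-10 + 0·3 + -1·3 = -4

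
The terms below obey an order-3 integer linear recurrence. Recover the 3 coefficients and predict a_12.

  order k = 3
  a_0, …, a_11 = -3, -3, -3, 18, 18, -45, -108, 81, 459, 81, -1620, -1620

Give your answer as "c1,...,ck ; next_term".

  a_3 = 0·-3 + -3·-3 + -3·-3 = 18
  a_4 = 0·18 + -3·-3 + -3·-3 = 18
  a_5 = 0·18 + -3·18 + -3·-3 = -45
  a_6 = 0·-45 + -3·18 + -3·18 = -108
  a_7 = 0·-108 + -3·-45 + -3·18 = 81
  a_8 = 0·81 + -3·-108 + -3·-45 = 459
  a_9 = 0·459 + -3·81 + -3·-108 = 81
  a_10 = 0·81 + -3·459 + -3·81 = -1620
  a_11 = 0·-1620 + -3·81 + -3·459 = -1620
  a_12 = 0·-1620 + -3·-1620 + -3·81 = 4617

0,-3,-3 ; 4617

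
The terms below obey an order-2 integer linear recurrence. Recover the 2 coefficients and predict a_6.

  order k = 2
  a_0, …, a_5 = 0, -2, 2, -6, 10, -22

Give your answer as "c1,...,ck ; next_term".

  a_2 = -1·-2 + 2·0 = 2
  a_3 = -1·2 + 2·-2 = -6
  a_4 = -1·-6 + 2·2 = 10
  a_5 = -1·10 + 2·-6 = -22
  a_6 = -1·-22 + 2·10 = 42

-1,2 ; 42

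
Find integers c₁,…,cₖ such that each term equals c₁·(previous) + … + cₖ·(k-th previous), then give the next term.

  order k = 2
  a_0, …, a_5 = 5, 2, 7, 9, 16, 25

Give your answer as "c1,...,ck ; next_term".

1,1 ; 41

  a_2 = 1·2 + 1·5 = 7
  a_3 = 1·7 + 1·2 = 9
  a_4 = 1·9 + 1·7 = 16
  a_5 = 1·16 + 1·9 = 25
  a_6 = 1·25 + 1·16 = 41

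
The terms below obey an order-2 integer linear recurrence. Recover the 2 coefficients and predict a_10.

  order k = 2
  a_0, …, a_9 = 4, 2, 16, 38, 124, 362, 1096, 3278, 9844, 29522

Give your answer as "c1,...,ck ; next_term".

  a_2 = 2·2 + 3·4 = 16
  a_3 = 2·16 + 3·2 = 38
  a_4 = 2·38 + 3·16 = 124
  a_5 = 2·124 + 3·38 = 362
  a_6 = 2·362 + 3·124 = 1096
  a_7 = 2·1096 + 3·362 = 3278
  a_8 = 2·3278 + 3·1096 = 9844
  a_9 = 2·9844 + 3·3278 = 29522
  a_10 = 2·29522 + 3·9844 = 88576

2,3 ; 88576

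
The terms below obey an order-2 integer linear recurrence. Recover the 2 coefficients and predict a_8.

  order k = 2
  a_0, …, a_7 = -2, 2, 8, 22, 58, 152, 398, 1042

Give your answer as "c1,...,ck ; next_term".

  a_2 = 3·2 + -1·-2 = 8
  a_3 = 3·8 + -1·2 = 22
  a_4 = 3·22 + -1·8 = 58
  a_5 = 3·58 + -1·22 = 152
  a_6 = 3·152 + -1·58 = 398
  a_7 = 3·398 + -1·152 = 1042
  a_8 = 3·1042 + -1·398 = 2728

3,-1 ; 2728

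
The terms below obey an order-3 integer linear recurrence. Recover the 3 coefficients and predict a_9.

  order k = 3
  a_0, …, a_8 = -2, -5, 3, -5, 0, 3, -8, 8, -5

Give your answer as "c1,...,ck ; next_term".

  a_3 = -1·3 + 0·-5 + 1·-2 = -5
  a_4 = -1·-5 + 0·3 + 1·-5 = 0
  a_5 = -1·0 + 0·-5 + 1·3 = 3
  a_6 = -1·3 + 0·0 + 1·-5 = -8
  a_7 = -1·-8 + 0·3 + 1·0 = 8
  a_8 = -1·8 + 0·-8 + 1·3 = -5
  a_9 = -1·-5 + 0·8 + 1·-8 = -3

-1,0,1 ; -3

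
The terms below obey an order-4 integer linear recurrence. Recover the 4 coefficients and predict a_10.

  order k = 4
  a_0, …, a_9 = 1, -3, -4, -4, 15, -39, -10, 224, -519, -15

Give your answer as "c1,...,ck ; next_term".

  a_4 = -2·-4 + -4·-4 + 4·-3 + 3·1 = 15
  a_5 = -2·15 + -4·-4 + 4·-4 + 3·-3 = -39
  a_6 = -2·-39 + -4·15 + 4·-4 + 3·-4 = -10
  a_7 = -2·-10 + -4·-39 + 4·15 + 3·-4 = 224
  a_8 = -2·224 + -4·-10 + 4·-39 + 3·15 = -519
  a_9 = -2·-519 + -4·224 + 4·-10 + 3·-39 = -15
  a_10 = -2·-15 + -4·-519 + 4·224 + 3·-10 = 2972

-2,-4,4,3 ; 2972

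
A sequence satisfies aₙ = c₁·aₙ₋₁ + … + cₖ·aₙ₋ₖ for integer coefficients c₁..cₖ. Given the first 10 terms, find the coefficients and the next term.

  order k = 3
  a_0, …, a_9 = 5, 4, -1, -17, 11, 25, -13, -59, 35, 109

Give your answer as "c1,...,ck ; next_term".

-1,-2,-2 ; -61

  a_3 = -1·-1 + -2·4 + -2·5 = -17
  a_4 = -1·-17 + -2·-1 + -2·4 = 11
  a_5 = -1·11 + -2·-17 + -2·-1 = 25
  a_6 = -1·25 + -2·11 + -2·-17 = -13
  a_7 = -1·-13 + -2·25 + -2·11 = -59
  a_8 = -1·-59 + -2·-13 + -2·25 = 35
  a_9 = -1·35 + -2·-59 + -2·-13 = 109
  a_10 = -1·109 + -2·35 + -2·-59 = -61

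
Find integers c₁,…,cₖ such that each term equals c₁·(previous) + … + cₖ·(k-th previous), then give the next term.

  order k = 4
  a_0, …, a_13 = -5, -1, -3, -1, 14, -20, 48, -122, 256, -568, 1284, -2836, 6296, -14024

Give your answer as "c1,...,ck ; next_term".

  a_4 = -2·-1 + 0·-3 + -2·-1 + -2·-5 = 14
  a_5 = -2·14 + 0·-1 + -2·-3 + -2·-1 = -20
  a_6 = -2·-20 + 0·14 + -2·-1 + -2·-3 = 48
  a_7 = -2·48 + 0·-20 + -2·14 + -2·-1 = -122
  a_8 = -2·-122 + 0·48 + -2·-20 + -2·14 = 256
  a_9 = -2·256 + 0·-122 + -2·48 + -2·-20 = -568
  a_10 = -2·-568 + 0·256 + -2·-122 + -2·48 = 1284
  a_11 = -2·1284 + 0·-568 + -2·256 + -2·-122 = -2836
  a_12 = -2·-2836 + 0·1284 + -2·-568 + -2·256 = 6296
  a_13 = -2·6296 + 0·-2836 + -2·1284 + -2·-568 = -14024
  a_14 = -2·-14024 + 0·6296 + -2·-2836 + -2·1284 = 31152

-2,0,-2,-2 ; 31152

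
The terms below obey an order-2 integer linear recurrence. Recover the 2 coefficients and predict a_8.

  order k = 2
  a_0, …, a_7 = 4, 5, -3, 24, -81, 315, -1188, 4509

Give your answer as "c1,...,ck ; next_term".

-3,3 ; -17091

  a_2 = -3·5 + 3·4 = -3
  a_3 = -3·-3 + 3·5 = 24
  a_4 = -3·24 + 3·-3 = -81
  a_5 = -3·-81 + 3·24 = 315
  a_6 = -3·315 + 3·-81 = -1188
  a_7 = -3·-1188 + 3·315 = 4509
  a_8 = -3·4509 + 3·-1188 = -17091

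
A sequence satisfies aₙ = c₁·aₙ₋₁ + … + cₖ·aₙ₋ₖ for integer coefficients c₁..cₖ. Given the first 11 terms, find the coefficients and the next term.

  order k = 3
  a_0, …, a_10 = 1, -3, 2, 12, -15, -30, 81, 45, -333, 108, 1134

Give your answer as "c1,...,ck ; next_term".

  a_3 = 0·2 + -3·-3 + 3·1 = 12
  a_4 = 0·12 + -3·2 + 3·-3 = -15
  a_5 = 0·-15 + -3·12 + 3·2 = -30
  a_6 = 0·-30 + -3·-15 + 3·12 = 81
  a_7 = 0·81 + -3·-30 + 3·-15 = 45
  a_8 = 0·45 + -3·81 + 3·-30 = -333
  a_9 = 0·-333 + -3·45 + 3·81 = 108
  a_10 = 0·108 + -3·-333 + 3·45 = 1134
  a_11 = 0·1134 + -3·108 + 3·-333 = -1323

0,-3,3 ; -1323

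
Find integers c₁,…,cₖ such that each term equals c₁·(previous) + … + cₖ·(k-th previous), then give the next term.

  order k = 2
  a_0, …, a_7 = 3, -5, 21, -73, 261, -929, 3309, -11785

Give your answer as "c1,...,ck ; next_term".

  a_2 = -3·-5 + 2·3 = 21
  a_3 = -3·21 + 2·-5 = -73
  a_4 = -3·-73 + 2·21 = 261
  a_5 = -3·261 + 2·-73 = -929
  a_6 = -3·-929 + 2·261 = 3309
  a_7 = -3·3309 + 2·-929 = -11785
  a_8 = -3·-11785 + 2·3309 = 41973

-3,2 ; 41973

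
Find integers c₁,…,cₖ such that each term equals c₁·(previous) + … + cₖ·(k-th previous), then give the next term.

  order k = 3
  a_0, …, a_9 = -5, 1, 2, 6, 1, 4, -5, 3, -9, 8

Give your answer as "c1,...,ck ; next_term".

0,1,-1 ; -12

  a_3 = 0·2 + 1·1 + -1·-5 = 6
  a_4 = 0·6 + 1·2 + -1·1 = 1
  a_5 = 0·1 + 1·6 + -1·2 = 4
  a_6 = 0·4 + 1·1 + -1·6 = -5
  a_7 = 0·-5 + 1·4 + -1·1 = 3
  a_8 = 0·3 + 1·-5 + -1·4 = -9
  a_9 = 0·-9 + 1·3 + -1·-5 = 8
  a_10 = 0·8 + 1·-9 + -1·3 = -12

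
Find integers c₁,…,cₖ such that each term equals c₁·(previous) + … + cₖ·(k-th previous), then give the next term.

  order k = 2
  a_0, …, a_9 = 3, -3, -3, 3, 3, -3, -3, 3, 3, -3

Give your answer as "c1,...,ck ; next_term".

0,-1 ; -3

  a_2 = 0·-3 + -1·3 = -3
  a_3 = 0·-3 + -1·-3 = 3
  a_4 = 0·3 + -1·-3 = 3
  a_5 = 0·3 + -1·3 = -3
  a_6 = 0·-3 + -1·3 = -3
  a_7 = 0·-3 + -1·-3 = 3
  a_8 = 0·3 + -1·-3 = 3
  a_9 = 0·3 + -1·3 = -3
  a_10 = 0·-3 + -1·3 = -3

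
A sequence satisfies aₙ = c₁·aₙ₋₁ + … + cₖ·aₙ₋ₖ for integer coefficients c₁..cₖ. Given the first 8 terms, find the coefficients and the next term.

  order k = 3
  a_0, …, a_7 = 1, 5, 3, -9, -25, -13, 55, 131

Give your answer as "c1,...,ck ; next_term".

  a_3 = 1·3 + -2·5 + -2·1 = -9
  a_4 = 1·-9 + -2·3 + -2·5 = -25
  a_5 = 1·-25 + -2·-9 + -2·3 = -13
  a_6 = 1·-13 + -2·-25 + -2·-9 = 55
  a_7 = 1·55 + -2·-13 + -2·-25 = 131
  a_8 = 1·131 + -2·55 + -2·-13 = 47

1,-2,-2 ; 47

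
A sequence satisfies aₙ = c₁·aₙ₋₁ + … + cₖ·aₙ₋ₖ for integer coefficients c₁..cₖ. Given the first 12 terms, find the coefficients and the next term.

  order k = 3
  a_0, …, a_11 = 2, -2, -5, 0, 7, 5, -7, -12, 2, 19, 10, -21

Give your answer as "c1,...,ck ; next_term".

  a_3 = 0·-5 + -1·-2 + -1·2 = 0
  a_4 = 0·0 + -1·-5 + -1·-2 = 7
  a_5 = 0·7 + -1·0 + -1·-5 = 5
  a_6 = 0·5 + -1·7 + -1·0 = -7
  a_7 = 0·-7 + -1·5 + -1·7 = -12
  a_8 = 0·-12 + -1·-7 + -1·5 = 2
  a_9 = 0·2 + -1·-12 + -1·-7 = 19
  a_10 = 0·19 + -1·2 + -1·-12 = 10
  a_11 = 0·10 + -1·19 + -1·2 = -21
  a_12 = 0·-21 + -1·10 + -1·19 = -29

0,-1,-1 ; -29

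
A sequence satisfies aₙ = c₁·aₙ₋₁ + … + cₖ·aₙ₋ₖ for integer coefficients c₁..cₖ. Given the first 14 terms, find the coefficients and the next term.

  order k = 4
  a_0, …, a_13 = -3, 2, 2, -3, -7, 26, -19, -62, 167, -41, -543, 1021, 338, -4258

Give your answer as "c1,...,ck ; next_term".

-2,-4,-1,1 ; 5600

  a_4 = -2·-3 + -4·2 + -1·2 + 1·-3 = -7
  a_5 = -2·-7 + -4·-3 + -1·2 + 1·2 = 26
  a_6 = -2·26 + -4·-7 + -1·-3 + 1·2 = -19
  a_7 = -2·-19 + -4·26 + -1·-7 + 1·-3 = -62
  a_8 = -2·-62 + -4·-19 + -1·26 + 1·-7 = 167
  a_9 = -2·167 + -4·-62 + -1·-19 + 1·26 = -41
  a_10 = -2·-41 + -4·167 + -1·-62 + 1·-19 = -543
  a_11 = -2·-543 + -4·-41 + -1·167 + 1·-62 = 1021
  a_12 = -2·1021 + -4·-543 + -1·-41 + 1·167 = 338
  a_13 = -2·338 + -4·1021 + -1·-543 + 1·-41 = -4258
  a_14 = -2·-4258 + -4·338 + -1·1021 + 1·-543 = 5600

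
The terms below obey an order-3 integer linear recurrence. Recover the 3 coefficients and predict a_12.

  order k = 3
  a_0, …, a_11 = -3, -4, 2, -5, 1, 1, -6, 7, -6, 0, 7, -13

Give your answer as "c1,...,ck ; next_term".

  a_3 = -1·2 + 0·-4 + 1·-3 = -5
  a_4 = -1·-5 + 0·2 + 1·-4 = 1
  a_5 = -1·1 + 0·-5 + 1·2 = 1
  a_6 = -1·1 + 0·1 + 1·-5 = -6
  a_7 = -1·-6 + 0·1 + 1·1 = 7
  a_8 = -1·7 + 0·-6 + 1·1 = -6
  a_9 = -1·-6 + 0·7 + 1·-6 = 0
  a_10 = -1·0 + 0·-6 + 1·7 = 7
  a_11 = -1·7 + 0·0 + 1·-6 = -13
  a_12 = -1·-13 + 0·7 + 1·0 = 13

-1,0,1 ; 13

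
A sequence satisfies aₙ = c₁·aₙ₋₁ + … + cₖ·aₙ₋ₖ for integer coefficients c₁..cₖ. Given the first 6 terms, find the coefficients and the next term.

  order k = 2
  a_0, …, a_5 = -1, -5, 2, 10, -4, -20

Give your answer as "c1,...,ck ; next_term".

0,-2 ; 8

  a_2 = 0·-5 + -2·-1 = 2
  a_3 = 0·2 + -2·-5 = 10
  a_4 = 0·10 + -2·2 = -4
  a_5 = 0·-4 + -2·10 = -20
  a_6 = 0·-20 + -2·-4 = 8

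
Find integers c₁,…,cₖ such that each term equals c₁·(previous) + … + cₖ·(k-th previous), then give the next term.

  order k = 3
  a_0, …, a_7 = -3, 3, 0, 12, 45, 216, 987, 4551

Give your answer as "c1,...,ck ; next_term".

4,3,-1 ; 20949

  a_3 = 4·0 + 3·3 + -1·-3 = 12
  a_4 = 4·12 + 3·0 + -1·3 = 45
  a_5 = 4·45 + 3·12 + -1·0 = 216
  a_6 = 4·216 + 3·45 + -1·12 = 987
  a_7 = 4·987 + 3·216 + -1·45 = 4551
  a_8 = 4·4551 + 3·987 + -1·216 = 20949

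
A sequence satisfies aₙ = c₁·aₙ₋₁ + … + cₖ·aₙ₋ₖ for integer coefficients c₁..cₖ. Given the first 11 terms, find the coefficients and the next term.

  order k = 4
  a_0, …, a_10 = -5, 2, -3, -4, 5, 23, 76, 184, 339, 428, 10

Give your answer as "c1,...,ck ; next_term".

3,-2,-2,-3 ; -2056

  a_4 = 3·-4 + -2·-3 + -2·2 + -3·-5 = 5
  a_5 = 3·5 + -2·-4 + -2·-3 + -3·2 = 23
  a_6 = 3·23 + -2·5 + -2·-4 + -3·-3 = 76
  a_7 = 3·76 + -2·23 + -2·5 + -3·-4 = 184
  a_8 = 3·184 + -2·76 + -2·23 + -3·5 = 339
  a_9 = 3·339 + -2·184 + -2·76 + -3·23 = 428
  a_10 = 3·428 + -2·339 + -2·184 + -3·76 = 10
  a_11 = 3·10 + -2·428 + -2·339 + -3·184 = -2056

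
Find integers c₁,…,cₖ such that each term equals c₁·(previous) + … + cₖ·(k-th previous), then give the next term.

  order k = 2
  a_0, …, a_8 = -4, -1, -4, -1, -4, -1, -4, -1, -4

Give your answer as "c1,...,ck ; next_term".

0,1 ; -1

  a_2 = 0·-1 + 1·-4 = -4
  a_3 = 0·-4 + 1·-1 = -1
  a_4 = 0·-1 + 1·-4 = -4
  a_5 = 0·-4 + 1·-1 = -1
  a_6 = 0·-1 + 1·-4 = -4
  a_7 = 0·-4 + 1·-1 = -1
  a_8 = 0·-1 + 1·-4 = -4
  a_9 = 0·-4 + 1·-1 = -1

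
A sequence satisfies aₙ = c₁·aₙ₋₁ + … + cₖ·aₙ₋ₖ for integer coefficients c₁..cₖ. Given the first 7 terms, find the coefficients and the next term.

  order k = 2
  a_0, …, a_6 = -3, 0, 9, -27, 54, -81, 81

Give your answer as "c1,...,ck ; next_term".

  a_2 = -3·0 + -3·-3 = 9
  a_3 = -3·9 + -3·0 = -27
  a_4 = -3·-27 + -3·9 = 54
  a_5 = -3·54 + -3·-27 = -81
  a_6 = -3·-81 + -3·54 = 81
  a_7 = -3·81 + -3·-81 = 0

-3,-3 ; 0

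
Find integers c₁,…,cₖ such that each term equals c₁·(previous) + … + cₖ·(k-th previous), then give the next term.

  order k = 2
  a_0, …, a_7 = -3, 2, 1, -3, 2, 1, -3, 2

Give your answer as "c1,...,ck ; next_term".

  a_2 = -1·2 + -1·-3 = 1
  a_3 = -1·1 + -1·2 = -3
  a_4 = -1·-3 + -1·1 = 2
  a_5 = -1·2 + -1·-3 = 1
  a_6 = -1·1 + -1·2 = -3
  a_7 = -1·-3 + -1·1 = 2
  a_8 = -1·2 + -1·-3 = 1

-1,-1 ; 1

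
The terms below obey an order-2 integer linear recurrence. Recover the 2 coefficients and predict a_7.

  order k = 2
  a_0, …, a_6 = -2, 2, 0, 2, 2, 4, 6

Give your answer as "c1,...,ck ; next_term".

1,1 ; 10

  a_2 = 1·2 + 1·-2 = 0
  a_3 = 1·0 + 1·2 = 2
  a_4 = 1·2 + 1·0 = 2
  a_5 = 1·2 + 1·2 = 4
  a_6 = 1·4 + 1·2 = 6
  a_7 = 1·6 + 1·4 = 10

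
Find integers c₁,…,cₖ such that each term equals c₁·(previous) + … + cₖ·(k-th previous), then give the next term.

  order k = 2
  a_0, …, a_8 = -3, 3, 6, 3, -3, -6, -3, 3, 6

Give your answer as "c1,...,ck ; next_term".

  a_2 = 1·3 + -1·-3 = 6
  a_3 = 1·6 + -1·3 = 3
  a_4 = 1·3 + -1·6 = -3
  a_5 = 1·-3 + -1·3 = -6
  a_6 = 1·-6 + -1·-3 = -3
  a_7 = 1·-3 + -1·-6 = 3
  a_8 = 1·3 + -1·-3 = 6
  a_9 = 1·6 + -1·3 = 3

1,-1 ; 3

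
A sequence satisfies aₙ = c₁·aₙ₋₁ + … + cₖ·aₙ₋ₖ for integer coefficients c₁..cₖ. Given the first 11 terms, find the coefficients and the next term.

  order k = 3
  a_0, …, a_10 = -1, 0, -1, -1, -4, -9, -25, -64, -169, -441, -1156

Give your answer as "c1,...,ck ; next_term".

2,2,-1 ; -3025

  a_3 = 2·-1 + 2·0 + -1·-1 = -1
  a_4 = 2·-1 + 2·-1 + -1·0 = -4
  a_5 = 2·-4 + 2·-1 + -1·-1 = -9
  a_6 = 2·-9 + 2·-4 + -1·-1 = -25
  a_7 = 2·-25 + 2·-9 + -1·-4 = -64
  a_8 = 2·-64 + 2·-25 + -1·-9 = -169
  a_9 = 2·-169 + 2·-64 + -1·-25 = -441
  a_10 = 2·-441 + 2·-169 + -1·-64 = -1156
  a_11 = 2·-1156 + 2·-441 + -1·-169 = -3025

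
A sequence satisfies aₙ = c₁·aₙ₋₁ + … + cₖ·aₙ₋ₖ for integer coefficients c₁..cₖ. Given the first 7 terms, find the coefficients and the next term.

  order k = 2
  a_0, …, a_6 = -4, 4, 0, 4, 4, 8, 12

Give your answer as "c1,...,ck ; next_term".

  a_2 = 1·4 + 1·-4 = 0
  a_3 = 1·0 + 1·4 = 4
  a_4 = 1·4 + 1·0 = 4
  a_5 = 1·4 + 1·4 = 8
  a_6 = 1·8 + 1·4 = 12
  a_7 = 1·12 + 1·8 = 20

1,1 ; 20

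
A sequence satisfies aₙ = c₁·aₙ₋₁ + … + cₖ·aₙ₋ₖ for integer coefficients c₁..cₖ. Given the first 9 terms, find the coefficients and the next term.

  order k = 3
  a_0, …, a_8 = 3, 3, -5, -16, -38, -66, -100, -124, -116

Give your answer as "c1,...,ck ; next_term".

  a_3 = 2·-5 + 0·3 + -2·3 = -16
  a_4 = 2·-16 + 0·-5 + -2·3 = -38
  a_5 = 2·-38 + 0·-16 + -2·-5 = -66
  a_6 = 2·-66 + 0·-38 + -2·-16 = -100
  a_7 = 2·-100 + 0·-66 + -2·-38 = -124
  a_8 = 2·-124 + 0·-100 + -2·-66 = -116
  a_9 = 2·-116 + 0·-124 + -2·-100 = -32

2,0,-2 ; -32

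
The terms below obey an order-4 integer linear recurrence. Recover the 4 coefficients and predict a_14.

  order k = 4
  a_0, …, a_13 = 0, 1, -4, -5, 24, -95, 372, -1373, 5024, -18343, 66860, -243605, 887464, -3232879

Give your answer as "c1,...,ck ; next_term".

  a_4 = -4·-5 + -1·-4 + 0·1 + -4·0 = 24
  a_5 = -4·24 + -1·-5 + 0·-4 + -4·1 = -95
  a_6 = -4·-95 + -1·24 + 0·-5 + -4·-4 = 372
  a_7 = -4·372 + -1·-95 + 0·24 + -4·-5 = -1373
  a_8 = -4·-1373 + -1·372 + 0·-95 + -4·24 = 5024
  a_9 = -4·5024 + -1·-1373 + 0·372 + -4·-95 = -18343
  a_10 = -4·-18343 + -1·5024 + 0·-1373 + -4·372 = 66860
  a_11 = -4·66860 + -1·-18343 + 0·5024 + -4·-1373 = -243605
  a_12 = -4·-243605 + -1·66860 + 0·-18343 + -4·5024 = 887464
  a_13 = -4·887464 + -1·-243605 + 0·66860 + -4·-18343 = -3232879
  a_14 = -4·-3232879 + -1·887464 + 0·-243605 + -4·66860 = 11776612

-4,-1,0,-4 ; 11776612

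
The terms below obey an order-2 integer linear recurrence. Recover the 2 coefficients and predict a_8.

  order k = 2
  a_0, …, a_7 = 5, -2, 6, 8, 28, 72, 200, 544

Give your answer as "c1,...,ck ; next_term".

2,2 ; 1488

  a_2 = 2·-2 + 2·5 = 6
  a_3 = 2·6 + 2·-2 = 8
  a_4 = 2·8 + 2·6 = 28
  a_5 = 2·28 + 2·8 = 72
  a_6 = 2·72 + 2·28 = 200
  a_7 = 2·200 + 2·72 = 544
  a_8 = 2·544 + 2·200 = 1488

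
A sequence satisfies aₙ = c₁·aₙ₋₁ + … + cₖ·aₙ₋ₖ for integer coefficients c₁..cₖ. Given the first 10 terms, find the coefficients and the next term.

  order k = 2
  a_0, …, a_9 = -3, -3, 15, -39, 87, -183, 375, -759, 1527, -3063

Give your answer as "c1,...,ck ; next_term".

-3,-2 ; 6135

  a_2 = -3·-3 + -2·-3 = 15
  a_3 = -3·15 + -2·-3 = -39
  a_4 = -3·-39 + -2·15 = 87
  a_5 = -3·87 + -2·-39 = -183
  a_6 = -3·-183 + -2·87 = 375
  a_7 = -3·375 + -2·-183 = -759
  a_8 = -3·-759 + -2·375 = 1527
  a_9 = -3·1527 + -2·-759 = -3063
  a_10 = -3·-3063 + -2·1527 = 6135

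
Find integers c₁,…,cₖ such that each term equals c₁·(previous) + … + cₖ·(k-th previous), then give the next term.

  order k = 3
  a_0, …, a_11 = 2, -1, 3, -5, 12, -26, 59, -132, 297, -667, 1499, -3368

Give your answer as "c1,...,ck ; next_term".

-2,1,1 ; 7568

  a_3 = -2·3 + 1·-1 + 1·2 = -5
  a_4 = -2·-5 + 1·3 + 1·-1 = 12
  a_5 = -2·12 + 1·-5 + 1·3 = -26
  a_6 = -2·-26 + 1·12 + 1·-5 = 59
  a_7 = -2·59 + 1·-26 + 1·12 = -132
  a_8 = -2·-132 + 1·59 + 1·-26 = 297
  a_9 = -2·297 + 1·-132 + 1·59 = -667
  a_10 = -2·-667 + 1·297 + 1·-132 = 1499
  a_11 = -2·1499 + 1·-667 + 1·297 = -3368
  a_12 = -2·-3368 + 1·1499 + 1·-667 = 7568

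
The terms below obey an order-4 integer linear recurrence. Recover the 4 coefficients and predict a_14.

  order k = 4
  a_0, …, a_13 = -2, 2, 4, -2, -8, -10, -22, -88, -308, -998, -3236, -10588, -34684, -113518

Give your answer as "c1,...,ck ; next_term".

3,0,2,3 ; -371438

  a_4 = 3·-2 + 0·4 + 2·2 + 3·-2 = -8
  a_5 = 3·-8 + 0·-2 + 2·4 + 3·2 = -10
  a_6 = 3·-10 + 0·-8 + 2·-2 + 3·4 = -22
  a_7 = 3·-22 + 0·-10 + 2·-8 + 3·-2 = -88
  a_8 = 3·-88 + 0·-22 + 2·-10 + 3·-8 = -308
  a_9 = 3·-308 + 0·-88 + 2·-22 + 3·-10 = -998
  a_10 = 3·-998 + 0·-308 + 2·-88 + 3·-22 = -3236
  a_11 = 3·-3236 + 0·-998 + 2·-308 + 3·-88 = -10588
  a_12 = 3·-10588 + 0·-3236 + 2·-998 + 3·-308 = -34684
  a_13 = 3·-34684 + 0·-10588 + 2·-3236 + 3·-998 = -113518
  a_14 = 3·-113518 + 0·-34684 + 2·-10588 + 3·-3236 = -371438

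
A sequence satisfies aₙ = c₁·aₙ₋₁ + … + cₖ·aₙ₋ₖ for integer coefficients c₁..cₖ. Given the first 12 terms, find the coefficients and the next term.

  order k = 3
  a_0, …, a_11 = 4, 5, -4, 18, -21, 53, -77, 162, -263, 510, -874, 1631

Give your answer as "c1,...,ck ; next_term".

  a_3 = -1·-4 + 2·5 + 1·4 = 18
  a_4 = -1·18 + 2·-4 + 1·5 = -21
  a_5 = -1·-21 + 2·18 + 1·-4 = 53
  a_6 = -1·53 + 2·-21 + 1·18 = -77
  a_7 = -1·-77 + 2·53 + 1·-21 = 162
  a_8 = -1·162 + 2·-77 + 1·53 = -263
  a_9 = -1·-263 + 2·162 + 1·-77 = 510
  a_10 = -1·510 + 2·-263 + 1·162 = -874
  a_11 = -1·-874 + 2·510 + 1·-263 = 1631
  a_12 = -1·1631 + 2·-874 + 1·510 = -2869

-1,2,1 ; -2869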